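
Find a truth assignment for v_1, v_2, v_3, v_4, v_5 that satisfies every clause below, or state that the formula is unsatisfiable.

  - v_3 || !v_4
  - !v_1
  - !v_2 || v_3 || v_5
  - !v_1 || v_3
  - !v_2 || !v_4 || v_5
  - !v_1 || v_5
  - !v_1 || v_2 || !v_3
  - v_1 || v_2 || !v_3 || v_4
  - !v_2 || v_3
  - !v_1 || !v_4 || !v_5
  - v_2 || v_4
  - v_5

v_1 = False; v_2 = True; v_3 = True; v_4 = False; v_5 = True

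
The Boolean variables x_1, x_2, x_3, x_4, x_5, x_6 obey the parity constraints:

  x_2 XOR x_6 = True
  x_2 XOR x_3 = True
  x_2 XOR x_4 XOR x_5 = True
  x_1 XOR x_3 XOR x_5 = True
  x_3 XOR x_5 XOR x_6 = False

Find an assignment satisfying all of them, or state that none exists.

x_1 = False, x_2 = False, x_3 = True, x_4 = True, x_5 = False, x_6 = True

x_2 XOR x_6 = F XOR T = True ✓
x_2 XOR x_3 = F XOR T = True ✓
x_2 XOR x_4 XOR x_5 = F XOR T XOR F = True ✓
x_1 XOR x_3 XOR x_5 = F XOR T XOR F = True ✓
x_3 XOR x_5 XOR x_6 = T XOR F XOR T = False ✓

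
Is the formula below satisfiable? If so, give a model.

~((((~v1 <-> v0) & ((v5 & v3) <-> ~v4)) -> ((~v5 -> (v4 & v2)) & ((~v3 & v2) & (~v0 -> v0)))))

v0: False, v1: True, v2: False, v3: False, v4: True, v5: True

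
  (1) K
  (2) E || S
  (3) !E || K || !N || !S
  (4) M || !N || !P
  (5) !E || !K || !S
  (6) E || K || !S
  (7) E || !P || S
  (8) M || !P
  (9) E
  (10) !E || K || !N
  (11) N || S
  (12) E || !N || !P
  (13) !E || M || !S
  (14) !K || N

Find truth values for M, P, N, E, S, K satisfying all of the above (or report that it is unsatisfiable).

M: False; P: False; N: True; E: True; S: False; K: True

Unit clause (K) forces K = True.
Unit clause (E) forces E = True.
In (!K || N) only N is left, so N = True.
In (!E || !K || !S) only !S is left, so S = False.
Set M = False.
  then (M || !N || !P) forces P = False.
All clauses satisfied.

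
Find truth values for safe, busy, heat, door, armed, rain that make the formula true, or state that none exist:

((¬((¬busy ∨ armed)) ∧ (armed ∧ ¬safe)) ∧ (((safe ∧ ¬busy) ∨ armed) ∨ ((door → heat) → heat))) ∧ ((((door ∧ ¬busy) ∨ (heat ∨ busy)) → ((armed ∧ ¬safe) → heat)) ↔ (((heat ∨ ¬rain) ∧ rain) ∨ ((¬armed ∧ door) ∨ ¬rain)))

Unsatisfiable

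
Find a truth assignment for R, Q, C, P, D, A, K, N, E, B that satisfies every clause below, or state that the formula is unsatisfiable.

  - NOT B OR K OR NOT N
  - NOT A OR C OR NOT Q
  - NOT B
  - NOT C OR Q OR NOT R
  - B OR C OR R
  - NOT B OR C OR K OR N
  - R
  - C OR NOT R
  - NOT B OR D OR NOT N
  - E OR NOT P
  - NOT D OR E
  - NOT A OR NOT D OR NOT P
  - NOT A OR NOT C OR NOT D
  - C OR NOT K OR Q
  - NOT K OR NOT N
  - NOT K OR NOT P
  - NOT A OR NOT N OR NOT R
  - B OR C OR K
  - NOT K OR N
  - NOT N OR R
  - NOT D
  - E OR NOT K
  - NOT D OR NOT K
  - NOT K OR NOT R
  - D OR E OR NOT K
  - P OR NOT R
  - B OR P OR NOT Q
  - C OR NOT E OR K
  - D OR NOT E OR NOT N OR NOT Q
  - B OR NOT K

Unit clause (NOT B) forces B = False.
Unit clause (R) forces R = True.
In (C OR NOT R) only C is left, so C = True.
Unit clause (NOT D) forces D = False.
In (NOT K OR NOT R) only NOT K is left, so K = False.
In (P OR NOT R) only P is left, so P = True.
In (NOT C OR Q OR NOT R) only Q is left, so Q = True.
In (E OR NOT P) only E is left, so E = True.
In (D OR NOT E OR NOT N OR NOT Q) only NOT N is left, so N = False.
Set A = True.
All clauses satisfied.

R: True, Q: True, C: True, P: True, D: False, A: True, K: False, N: False, E: True, B: False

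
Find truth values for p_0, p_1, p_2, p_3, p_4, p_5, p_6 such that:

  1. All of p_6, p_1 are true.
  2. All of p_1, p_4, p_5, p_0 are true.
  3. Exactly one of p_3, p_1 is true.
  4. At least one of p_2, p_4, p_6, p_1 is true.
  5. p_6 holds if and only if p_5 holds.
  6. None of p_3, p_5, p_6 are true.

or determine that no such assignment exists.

Case p_5 = True:
  Constraint (6) is violated (p_5=T) — contradiction.
Case p_5 = False:
  Constraint (2) is violated (p_5=F) — contradiction.
Both cases fail — unsatisfiable.

Unsatisfiable — no assignment works.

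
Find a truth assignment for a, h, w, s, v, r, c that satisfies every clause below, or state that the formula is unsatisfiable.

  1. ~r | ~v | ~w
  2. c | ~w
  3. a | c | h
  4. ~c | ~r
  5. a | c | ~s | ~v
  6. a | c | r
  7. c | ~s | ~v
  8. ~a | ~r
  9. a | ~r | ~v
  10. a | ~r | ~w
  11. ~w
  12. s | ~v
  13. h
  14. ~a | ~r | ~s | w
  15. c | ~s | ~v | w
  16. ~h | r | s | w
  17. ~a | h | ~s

a = True, h = True, w = False, s = True, v = True, r = False, c = True

Unit clause (~w) forces w = False.
Unit clause (h) forces h = True.
Set a = True.
  then (~a | ~r) forces r = False.
  then (~h | r | s | w) forces s = True.
Set v = True.
  then (c | ~s | ~v) forces c = True.
All clauses satisfied.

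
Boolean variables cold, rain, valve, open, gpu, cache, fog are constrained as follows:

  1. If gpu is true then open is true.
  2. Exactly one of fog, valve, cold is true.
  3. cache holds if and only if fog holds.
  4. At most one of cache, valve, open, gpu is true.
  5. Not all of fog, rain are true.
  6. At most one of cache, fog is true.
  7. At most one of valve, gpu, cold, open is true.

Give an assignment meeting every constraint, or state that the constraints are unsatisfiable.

cold = True, rain = False, valve = False, open = False, gpu = False, cache = False, fog = False

  (1) gpu=F ⇒ open: vacuous ✓
  (2) {fog, valve, cold}: 1 true — exactly one ✓
  (3) cache=F, fog=F — same ✓
  (4) {cache, valve, open, gpu}: 0 true — at most one ✓
  (5) {fog, rain}: 0/2 true — not all ✓
  (6) {cache, fog}: 0 true — at most one ✓
  (7) {valve, gpu, cold, open}: 1 true — at most one ✓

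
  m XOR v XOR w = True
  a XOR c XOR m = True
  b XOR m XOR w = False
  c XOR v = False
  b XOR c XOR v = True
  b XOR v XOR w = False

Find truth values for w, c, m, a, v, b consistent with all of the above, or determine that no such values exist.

w=T, c=F, m=F, a=T, v=F, b=T

m XOR v XOR w = F XOR F XOR T = True ✓
a XOR c XOR m = T XOR F XOR F = True ✓
b XOR m XOR w = T XOR F XOR T = False ✓
c XOR v = F XOR F = False ✓
b XOR c XOR v = T XOR F XOR F = True ✓
b XOR v XOR w = T XOR F XOR T = False ✓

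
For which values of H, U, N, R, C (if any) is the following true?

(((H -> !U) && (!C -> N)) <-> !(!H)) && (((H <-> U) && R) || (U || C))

H = False, U = False, N = False, R = True, C = False

  ((H -> !U) && (!C -> N)) <-> !(!H) = True
    (H -> !U) && (!C -> N) = False
      H -> !U = True
        !U = True
      !C -> N = False
        !C = True
    !(!H) = False
      !H = True
  ((H <-> U) && R) || (U || C) = True
    (H <-> U) && R = True
      H <-> U = True
    U || C = False
Both conjuncts True, so the formula holds.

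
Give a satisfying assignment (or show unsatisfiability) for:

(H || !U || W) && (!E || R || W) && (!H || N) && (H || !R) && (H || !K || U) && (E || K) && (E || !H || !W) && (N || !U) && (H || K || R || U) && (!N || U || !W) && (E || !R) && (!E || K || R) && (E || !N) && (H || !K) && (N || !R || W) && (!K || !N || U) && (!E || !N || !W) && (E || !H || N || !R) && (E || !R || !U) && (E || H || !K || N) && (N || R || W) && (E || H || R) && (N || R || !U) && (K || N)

K = False, H = True, E = True, U = True, W = False, R = True, N = True

Set K = False.
  then (E || K) forces E = True.
  then (!E || K || R) forces R = True.
  then (K || N) forces N = True.
  then (H || !R) forces H = True.
  then (!E || !N || !W) forces W = False.
Set U = True.
All clauses satisfied.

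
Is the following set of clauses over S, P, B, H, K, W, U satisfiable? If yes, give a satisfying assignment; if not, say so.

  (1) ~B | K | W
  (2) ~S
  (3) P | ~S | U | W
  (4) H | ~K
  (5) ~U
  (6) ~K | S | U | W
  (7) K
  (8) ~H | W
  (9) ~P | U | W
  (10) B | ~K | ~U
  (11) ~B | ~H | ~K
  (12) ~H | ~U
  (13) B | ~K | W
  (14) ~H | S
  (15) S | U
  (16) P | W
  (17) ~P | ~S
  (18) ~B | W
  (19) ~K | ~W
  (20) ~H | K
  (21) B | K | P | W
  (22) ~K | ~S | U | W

UNSATISFIABLE

Case S = True:
  Clause (~S) is falsified — contradiction.
Case S = False:
  (~U) forces U = False.
  Clause (S | U) is falsified — contradiction.
Both cases fail, so the formula is unsatisfiable.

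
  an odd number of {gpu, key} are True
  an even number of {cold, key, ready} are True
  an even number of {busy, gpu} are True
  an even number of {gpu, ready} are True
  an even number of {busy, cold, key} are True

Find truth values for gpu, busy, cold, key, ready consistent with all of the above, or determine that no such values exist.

gpu = False; busy = False; cold = True; key = True; ready = False

{gpu, key}: 1 true → odd ✓
{cold, key, ready}: 2 true → even ✓
{busy, gpu}: 0 true → even ✓
{gpu, ready}: 0 true → even ✓
{busy, cold, key}: 2 true → even ✓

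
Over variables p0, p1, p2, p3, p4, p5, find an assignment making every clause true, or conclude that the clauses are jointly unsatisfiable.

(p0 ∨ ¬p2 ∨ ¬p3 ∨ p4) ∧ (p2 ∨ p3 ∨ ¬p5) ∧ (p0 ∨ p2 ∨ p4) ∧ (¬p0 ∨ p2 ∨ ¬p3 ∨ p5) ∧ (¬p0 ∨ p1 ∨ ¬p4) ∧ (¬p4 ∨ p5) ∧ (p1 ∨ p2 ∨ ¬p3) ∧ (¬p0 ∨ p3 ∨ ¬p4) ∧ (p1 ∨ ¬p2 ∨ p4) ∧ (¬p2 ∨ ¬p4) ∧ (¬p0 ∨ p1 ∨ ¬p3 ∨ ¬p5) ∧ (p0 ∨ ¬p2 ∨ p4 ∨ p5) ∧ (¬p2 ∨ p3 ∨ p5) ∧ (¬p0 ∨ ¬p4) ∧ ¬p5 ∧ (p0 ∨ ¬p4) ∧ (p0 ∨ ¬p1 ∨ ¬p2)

Unit clause (¬p5) forces p5 = False.
In (¬p4 ∨ p5) only ¬p4 is left, so p4 = False.
Try p0 = False:
  (p0 ∨ p2 ∨ p4) forces p2 = True.
  clause (p0 ∨ ¬p2 ∨ p4 ∨ p5) is falsified — backtrack.
So p0 = True.
Set p1 = False.
  then (p1 ∨ ¬p2 ∨ p4) forces p2 = False.
  then (¬p0 ∨ p2 ∨ ¬p3 ∨ p5) forces p3 = False.
All clauses satisfied.

p0 = True, p1 = False, p2 = False, p3 = False, p4 = False, p5 = False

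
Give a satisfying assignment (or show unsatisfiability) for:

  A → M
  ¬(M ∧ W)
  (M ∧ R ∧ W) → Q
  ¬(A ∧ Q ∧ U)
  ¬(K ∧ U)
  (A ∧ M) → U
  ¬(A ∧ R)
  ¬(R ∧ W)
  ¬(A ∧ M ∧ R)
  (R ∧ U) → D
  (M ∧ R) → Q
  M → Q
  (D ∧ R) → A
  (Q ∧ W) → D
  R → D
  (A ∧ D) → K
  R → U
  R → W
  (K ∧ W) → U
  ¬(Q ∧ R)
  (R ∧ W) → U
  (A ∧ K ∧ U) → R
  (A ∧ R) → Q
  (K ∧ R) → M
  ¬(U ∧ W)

K = False; W = False; Q = True; D = False; A = False; U = False; R = False; M = False

Set K = False.
Set W = False.
  then (¬R ∨ W) forces R = False.
Set Q = True.
Set D = False.
Try A = True:
  (¬A ∨ M) forces M = True.
  (¬A ∨ ¬Q ∨ ¬U) forces U = False.
  clause (¬A ∨ ¬M ∨ U) is falsified — backtrack.
So A = False.
Set U = False.
Set M = False.
All clauses satisfied.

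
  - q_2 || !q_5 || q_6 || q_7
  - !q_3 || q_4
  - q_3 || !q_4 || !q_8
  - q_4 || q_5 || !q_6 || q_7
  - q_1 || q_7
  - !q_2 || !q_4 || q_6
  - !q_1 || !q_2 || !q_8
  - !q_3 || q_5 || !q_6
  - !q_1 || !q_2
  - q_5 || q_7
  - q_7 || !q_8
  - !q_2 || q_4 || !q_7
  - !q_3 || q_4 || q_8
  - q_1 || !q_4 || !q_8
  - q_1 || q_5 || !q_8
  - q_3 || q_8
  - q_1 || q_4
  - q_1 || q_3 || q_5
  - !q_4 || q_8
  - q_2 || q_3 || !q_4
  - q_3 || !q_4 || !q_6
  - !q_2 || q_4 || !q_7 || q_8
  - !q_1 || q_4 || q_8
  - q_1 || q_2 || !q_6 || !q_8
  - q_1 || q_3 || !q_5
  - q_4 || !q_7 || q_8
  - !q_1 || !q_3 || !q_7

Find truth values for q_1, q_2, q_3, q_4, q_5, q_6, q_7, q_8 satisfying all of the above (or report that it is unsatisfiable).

Try q_1 = False:
  (q_1 || q_7) forces q_7 = True.
  (q_1 || q_4) forces q_4 = True.
  (q_1 || !q_4 || !q_8) forces q_8 = False.
  clause (!q_4 || q_8) is falsified — backtrack.
So q_1 = True.
  then (!q_1 || !q_2) forces q_2 = False.
Set q_3 = False.
  then (q_3 || q_8) forces q_8 = True.
  then (q_2 || q_3 || !q_4) forces q_4 = False.
  then (q_7 || !q_8) forces q_7 = True.
Set q_5 = False.
Set q_6 = True.
All clauses satisfied.

q_1 = True, q_2 = False, q_3 = False, q_4 = False, q_5 = False, q_6 = True, q_7 = True, q_8 = True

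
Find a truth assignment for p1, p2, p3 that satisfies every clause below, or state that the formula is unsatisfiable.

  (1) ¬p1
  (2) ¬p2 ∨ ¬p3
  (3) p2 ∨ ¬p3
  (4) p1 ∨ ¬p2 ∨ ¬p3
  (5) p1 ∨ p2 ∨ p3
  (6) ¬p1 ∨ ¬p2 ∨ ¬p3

Unit clause (¬p1) forces p1 = False.
Set p2 = True.
  then (¬p2 ∨ ¬p3) forces p3 = False.
All clauses satisfied.

p1 = False, p2 = True, p3 = False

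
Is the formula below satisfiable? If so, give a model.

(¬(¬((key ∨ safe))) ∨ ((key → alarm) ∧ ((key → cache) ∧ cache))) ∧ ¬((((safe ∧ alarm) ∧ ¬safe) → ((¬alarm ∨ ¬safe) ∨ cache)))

UNSATISFIABLE

The conjunct ¬((((safe ∧ alarm) ∧ ¬safe) → ((¬alarm ∨ ¬safe) ∨ cache))) is unsatisfiable on its own:
  safe=F, cache=F, alarm=F: evaluates to False.
  safe=F, cache=F, alarm=T: evaluates to False.
  safe=F, cache=T, alarm=F: evaluates to False.
  safe=F, cache=T, alarm=T: evaluates to False.
  safe=T, cache=F, alarm=F: evaluates to False.
  safe=T, cache=F, alarm=T: evaluates to False.
  safe=T, cache=T, alarm=F: evaluates to False.
  safe=T, cache=T, alarm=T: evaluates to False.
So the whole conjunction is unsatisfiable.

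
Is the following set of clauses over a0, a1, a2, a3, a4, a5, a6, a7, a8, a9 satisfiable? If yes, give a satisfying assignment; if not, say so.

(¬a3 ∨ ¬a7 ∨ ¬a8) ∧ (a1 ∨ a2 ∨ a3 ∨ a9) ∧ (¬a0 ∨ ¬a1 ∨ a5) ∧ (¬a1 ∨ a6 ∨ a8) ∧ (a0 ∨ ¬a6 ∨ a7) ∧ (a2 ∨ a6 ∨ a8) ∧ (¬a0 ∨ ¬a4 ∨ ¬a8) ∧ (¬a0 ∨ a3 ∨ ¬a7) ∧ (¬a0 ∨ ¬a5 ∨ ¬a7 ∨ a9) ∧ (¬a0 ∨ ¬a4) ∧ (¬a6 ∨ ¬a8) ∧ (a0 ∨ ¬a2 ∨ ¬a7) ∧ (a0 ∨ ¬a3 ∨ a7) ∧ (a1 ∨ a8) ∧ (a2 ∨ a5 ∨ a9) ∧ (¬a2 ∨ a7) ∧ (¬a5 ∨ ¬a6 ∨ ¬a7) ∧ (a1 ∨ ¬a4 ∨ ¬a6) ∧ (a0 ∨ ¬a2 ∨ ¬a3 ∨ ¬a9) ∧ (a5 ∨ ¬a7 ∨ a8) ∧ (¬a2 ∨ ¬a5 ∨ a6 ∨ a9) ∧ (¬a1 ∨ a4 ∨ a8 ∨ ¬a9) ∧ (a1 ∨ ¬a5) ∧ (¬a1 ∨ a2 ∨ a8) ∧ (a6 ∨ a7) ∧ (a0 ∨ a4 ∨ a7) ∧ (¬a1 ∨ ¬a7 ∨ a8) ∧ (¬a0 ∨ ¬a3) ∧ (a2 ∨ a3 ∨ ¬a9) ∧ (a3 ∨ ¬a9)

Set a0 = False.
Set a1 = True.
Set a2 = False.
  then (¬a1 ∨ a2 ∨ a8) forces a8 = True.
  then (¬a6 ∨ ¬a8) forces a6 = False.
  then (a6 ∨ a7) forces a7 = True.
  then (¬a3 ∨ ¬a7 ∨ ¬a8) forces a3 = False.
  then (a2 ∨ a3 ∨ ¬a9) forces a9 = False.
  then (a2 ∨ a5 ∨ a9) forces a5 = True.
Set a4 = False.
All clauses satisfied.

a0=F; a1=T; a2=F; a3=F; a4=F; a5=T; a6=F; a7=T; a8=T; a9=F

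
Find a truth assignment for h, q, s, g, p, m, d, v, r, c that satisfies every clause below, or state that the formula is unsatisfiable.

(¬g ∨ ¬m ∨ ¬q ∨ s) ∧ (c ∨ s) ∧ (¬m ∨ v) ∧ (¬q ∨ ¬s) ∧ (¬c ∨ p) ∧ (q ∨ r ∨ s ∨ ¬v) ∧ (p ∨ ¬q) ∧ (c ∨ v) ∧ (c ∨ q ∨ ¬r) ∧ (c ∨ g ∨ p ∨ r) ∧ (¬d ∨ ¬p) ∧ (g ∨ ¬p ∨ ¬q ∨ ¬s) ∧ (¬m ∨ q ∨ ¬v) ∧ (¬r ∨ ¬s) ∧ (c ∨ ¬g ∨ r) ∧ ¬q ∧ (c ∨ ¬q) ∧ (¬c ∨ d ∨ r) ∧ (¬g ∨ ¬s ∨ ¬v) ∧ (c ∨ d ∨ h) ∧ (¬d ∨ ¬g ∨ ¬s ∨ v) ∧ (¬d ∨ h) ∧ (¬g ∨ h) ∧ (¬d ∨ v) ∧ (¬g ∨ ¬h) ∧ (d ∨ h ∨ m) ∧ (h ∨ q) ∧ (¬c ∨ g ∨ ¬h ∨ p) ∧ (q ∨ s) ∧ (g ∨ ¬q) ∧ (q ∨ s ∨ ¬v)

Unit clause (¬q) forces q = False.
In (h ∨ q) only h is left, so h = True.
In (q ∨ s) only s is left, so s = True.
In (¬r ∨ ¬s) only ¬r is left, so r = False.
In (¬g ∨ ¬h) only ¬g is left, so g = False.
Try p = False:
  (¬c ∨ p) forces c = False.
  clause (c ∨ g ∨ p ∨ r) is falsified — backtrack.
So p = True.
  then (¬d ∨ ¬p) forces d = False.
  then (¬c ∨ d ∨ r) forces c = False.
  then (c ∨ v) forces v = True.
  then (¬m ∨ q ∨ ¬v) forces m = False.
All clauses satisfied.

h = True; q = False; s = True; g = False; p = True; m = False; d = False; v = True; r = False; c = False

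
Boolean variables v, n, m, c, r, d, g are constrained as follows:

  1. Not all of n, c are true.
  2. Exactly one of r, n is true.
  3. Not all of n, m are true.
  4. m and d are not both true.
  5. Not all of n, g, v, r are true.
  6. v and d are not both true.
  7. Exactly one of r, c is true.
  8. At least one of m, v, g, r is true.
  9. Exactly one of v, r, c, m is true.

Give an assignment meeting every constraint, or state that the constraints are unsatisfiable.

v = False, n = False, m = False, c = False, r = True, d = False, g = True

  (1) {n, c}: 0/2 true — not all ✓
  (2) {r, n}: 1 true — exactly one ✓
  (3) {n, m}: 0/2 true — not all ✓
  (4) m=F, d=F — not both ✓
  (5) {n, g, v, r}: 2/4 true — not all ✓
  (6) v=F, d=F — not both ✓
  (7) {r, c}: 1 true — exactly one ✓
  (8) {m, v, g, r}: 2 true — at least one ✓
  (9) {v, r, c, m}: 1 true — exactly one ✓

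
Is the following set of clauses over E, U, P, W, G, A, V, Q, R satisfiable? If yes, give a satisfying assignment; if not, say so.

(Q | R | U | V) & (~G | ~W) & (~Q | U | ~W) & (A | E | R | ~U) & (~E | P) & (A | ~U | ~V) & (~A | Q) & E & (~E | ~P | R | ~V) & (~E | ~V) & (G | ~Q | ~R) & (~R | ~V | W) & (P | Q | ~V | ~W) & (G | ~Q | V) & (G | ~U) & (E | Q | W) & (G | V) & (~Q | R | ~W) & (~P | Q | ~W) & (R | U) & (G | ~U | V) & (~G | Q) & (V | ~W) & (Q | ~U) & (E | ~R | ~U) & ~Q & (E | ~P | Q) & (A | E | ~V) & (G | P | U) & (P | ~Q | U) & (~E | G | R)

Unsatisfiable — no assignment works.

Case E = True:
  (~E | P) forces P = True.
  (~E | ~V) forces V = False.
  (G | V) forces G = True.
  (~G | ~W) forces W = False.
  (~G | Q) forces Q = True.
  Clause (~Q) is falsified — contradiction.
Case E = False:
  Clause (E) is falsified — contradiction.
Both cases fail, so the formula is unsatisfiable.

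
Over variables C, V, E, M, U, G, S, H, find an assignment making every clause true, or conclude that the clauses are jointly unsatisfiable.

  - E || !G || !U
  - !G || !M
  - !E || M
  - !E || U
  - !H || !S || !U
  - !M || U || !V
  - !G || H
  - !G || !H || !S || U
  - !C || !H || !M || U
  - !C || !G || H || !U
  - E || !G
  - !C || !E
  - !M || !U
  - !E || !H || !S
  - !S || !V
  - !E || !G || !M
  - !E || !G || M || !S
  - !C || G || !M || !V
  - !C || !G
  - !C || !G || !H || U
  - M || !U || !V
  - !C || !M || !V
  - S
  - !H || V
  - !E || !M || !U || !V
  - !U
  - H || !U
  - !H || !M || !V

C=F; V=F; E=F; M=F; U=F; G=F; S=T; H=F

Unit clause (S) forces S = True.
Unit clause (!U) forces U = False.
In (!E || U) only !E is left, so E = False.
In (E || !G) only !G is left, so G = False.
In (!S || !V) only !V is left, so V = False.
In (!H || V) only !H is left, so H = False.
Set C = False.
Set M = False.
All clauses satisfied.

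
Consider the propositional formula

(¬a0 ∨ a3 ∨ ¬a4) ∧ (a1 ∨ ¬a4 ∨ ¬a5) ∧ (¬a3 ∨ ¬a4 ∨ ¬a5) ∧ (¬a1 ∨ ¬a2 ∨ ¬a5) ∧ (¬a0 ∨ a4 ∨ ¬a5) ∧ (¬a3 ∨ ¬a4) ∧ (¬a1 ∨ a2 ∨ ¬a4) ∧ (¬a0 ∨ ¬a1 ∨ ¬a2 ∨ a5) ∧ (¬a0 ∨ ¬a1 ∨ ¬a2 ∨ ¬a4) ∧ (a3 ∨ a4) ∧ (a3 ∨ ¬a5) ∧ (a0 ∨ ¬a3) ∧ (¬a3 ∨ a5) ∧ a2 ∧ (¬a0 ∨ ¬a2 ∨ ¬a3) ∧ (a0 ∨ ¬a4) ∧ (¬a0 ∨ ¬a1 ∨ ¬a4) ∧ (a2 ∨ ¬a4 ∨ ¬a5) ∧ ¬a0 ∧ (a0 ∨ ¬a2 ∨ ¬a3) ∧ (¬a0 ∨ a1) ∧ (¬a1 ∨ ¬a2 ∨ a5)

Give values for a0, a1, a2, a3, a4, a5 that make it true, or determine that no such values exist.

UNSATISFIABLE

Case a0 = True:
  Clause (¬a0) is falsified — contradiction.
Case a0 = False:
  (a0 ∨ ¬a3) forces a3 = False.
  (a3 ∨ a4) forces a4 = True.
  Clause (a0 ∨ ¬a4) is falsified — contradiction.
Both cases fail, so the formula is unsatisfiable.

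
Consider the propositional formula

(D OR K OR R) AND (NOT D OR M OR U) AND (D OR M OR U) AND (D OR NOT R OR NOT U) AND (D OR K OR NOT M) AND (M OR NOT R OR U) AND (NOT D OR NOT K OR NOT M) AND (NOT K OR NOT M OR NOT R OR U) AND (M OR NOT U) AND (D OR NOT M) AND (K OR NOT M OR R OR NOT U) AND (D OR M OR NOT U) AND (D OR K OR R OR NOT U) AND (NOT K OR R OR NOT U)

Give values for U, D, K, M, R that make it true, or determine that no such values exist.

U = False, D = True, K = False, M = True, R = True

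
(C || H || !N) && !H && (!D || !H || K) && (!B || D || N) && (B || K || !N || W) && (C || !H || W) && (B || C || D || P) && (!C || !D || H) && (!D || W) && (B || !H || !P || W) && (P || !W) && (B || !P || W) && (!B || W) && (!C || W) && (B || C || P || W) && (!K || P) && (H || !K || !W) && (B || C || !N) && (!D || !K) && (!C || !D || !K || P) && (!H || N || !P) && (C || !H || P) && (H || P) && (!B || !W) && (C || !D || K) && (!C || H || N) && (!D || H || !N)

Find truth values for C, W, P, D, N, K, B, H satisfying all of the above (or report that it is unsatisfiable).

C = False, W = True, P = True, D = False, N = False, K = False, B = False, H = False

Unit clause (!H) forces H = False.
In (H || P) only P is left, so P = True.
Set C = False.
  then (C || H || !N) forces N = False.
Try W = False:
  (!D || W) forces D = False.
  (!B || D || N) forces B = False.
  clause (B || !P || W) is falsified — backtrack.
So W = True.
  then (H || !K || !W) forces K = False.
  then (!B || !W) forces B = False.
  then (C || !D || K) forces D = False.
All clauses satisfied.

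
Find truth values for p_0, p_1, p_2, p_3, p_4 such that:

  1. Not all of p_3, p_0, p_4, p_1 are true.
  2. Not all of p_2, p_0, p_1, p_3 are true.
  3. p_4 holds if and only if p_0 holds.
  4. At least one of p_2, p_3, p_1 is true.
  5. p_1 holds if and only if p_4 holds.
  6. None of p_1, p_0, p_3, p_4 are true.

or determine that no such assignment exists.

p_0 = False, p_1 = False, p_2 = True, p_3 = False, p_4 = False

  (1) {p_3, p_0, p_4, p_1}: 0/4 true — not all ✓
  (2) {p_2, p_0, p_1, p_3}: 1/4 true — not all ✓
  (3) p_4=F, p_0=F — same ✓
  (4) {p_2, p_3, p_1}: 1 true — at least one ✓
  (5) p_1=F, p_4=F — same ✓
  (6) {p_1, p_0, p_3, p_4}: 0 true — none ✓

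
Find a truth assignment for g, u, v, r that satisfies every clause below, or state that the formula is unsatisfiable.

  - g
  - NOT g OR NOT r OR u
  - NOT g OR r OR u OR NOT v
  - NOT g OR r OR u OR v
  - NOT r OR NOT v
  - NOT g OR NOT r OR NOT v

Unit clause (g) forces g = True.
Try u = False:
  (NOT g OR NOT r OR u) forces r = False.
  (NOT g OR r OR u OR NOT v) forces v = False.
  clause (NOT g OR r OR u OR v) is falsified — backtrack.
So u = True.
Set v = False.
Set r = False.
Check each clause:
  (g): g holds.
  (NOT g OR NOT r OR u): NOT r holds.
  (NOT g OR r OR u OR NOT v): u holds.
  (NOT g OR r OR u OR v): u holds.
  (NOT r OR NOT v): NOT r holds.
  (NOT g OR NOT r OR NOT v): NOT r holds.
All clauses satisfied.

g=T, u=T, v=F, r=F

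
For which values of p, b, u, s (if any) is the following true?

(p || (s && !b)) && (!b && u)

p = False; b = False; u = True; s = True

  p || (s && !b) = True
    s && !b = True
      !b = True
  !b && u = True
    !b = True
Both conjuncts True, so the formula holds.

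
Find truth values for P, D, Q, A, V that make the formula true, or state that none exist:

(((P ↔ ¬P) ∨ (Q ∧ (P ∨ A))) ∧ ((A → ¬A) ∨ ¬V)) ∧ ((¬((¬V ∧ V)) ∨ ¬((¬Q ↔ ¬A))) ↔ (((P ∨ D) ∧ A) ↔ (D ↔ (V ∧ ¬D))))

P = True, D = False, Q = True, A = True, V = False

  ((P ↔ ¬P) ∨ (Q ∧ (P ∨ A))) ∧ ((A → ¬A) ∨ ¬V) = True
    (P ↔ ¬P) ∨ (Q ∧ (P ∨ A)) = True
      P ↔ ¬P = False
        ¬P = False
      Q ∧ (P ∨ A) = True
        P ∨ A = True
    (A → ¬A) ∨ ¬V = True
      A → ¬A = False
        ¬A = False
      ¬V = True
  (¬((¬V ∧ V)) ∨ ¬((¬Q ↔ ¬A))) ↔ (((P ∨ D) ∧ A) ↔ (D ↔ (V ∧ ¬D))) = True
    ¬((¬V ∧ V)) ∨ ¬((¬Q ↔ ¬A)) = True
      ¬((¬V ∧ V)) = True
        ¬V ∧ V = False
          ¬V = True
      ¬((¬Q ↔ ¬A)) = False
        ¬Q ↔ ¬A = True
          ¬Q = False
          ¬A = False
    ((P ∨ D) ∧ A) ↔ (D ↔ (V ∧ ¬D)) = True
      (P ∨ D) ∧ A = True
        P ∨ D = True
      D ↔ (V ∧ ¬D) = True
        V ∧ ¬D = False
          ¬D = True
Both conjuncts True, so the formula holds.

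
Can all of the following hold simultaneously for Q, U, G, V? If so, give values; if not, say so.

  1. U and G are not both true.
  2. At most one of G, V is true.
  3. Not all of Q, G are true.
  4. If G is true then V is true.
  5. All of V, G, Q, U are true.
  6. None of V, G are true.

Unsatisfiable — no assignment works.

Case G = True:
  Constraint (6) is violated (G=T) — contradiction.
Case G = False:
  Constraint (5) is violated (G=F) — contradiction.
Both cases fail — unsatisfiable.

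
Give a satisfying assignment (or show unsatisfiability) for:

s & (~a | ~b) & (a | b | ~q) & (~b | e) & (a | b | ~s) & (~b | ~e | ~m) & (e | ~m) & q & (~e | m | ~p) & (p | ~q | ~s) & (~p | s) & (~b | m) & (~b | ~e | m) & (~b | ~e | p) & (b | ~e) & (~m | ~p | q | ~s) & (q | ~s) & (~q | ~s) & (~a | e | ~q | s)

The formula is unsatisfiable.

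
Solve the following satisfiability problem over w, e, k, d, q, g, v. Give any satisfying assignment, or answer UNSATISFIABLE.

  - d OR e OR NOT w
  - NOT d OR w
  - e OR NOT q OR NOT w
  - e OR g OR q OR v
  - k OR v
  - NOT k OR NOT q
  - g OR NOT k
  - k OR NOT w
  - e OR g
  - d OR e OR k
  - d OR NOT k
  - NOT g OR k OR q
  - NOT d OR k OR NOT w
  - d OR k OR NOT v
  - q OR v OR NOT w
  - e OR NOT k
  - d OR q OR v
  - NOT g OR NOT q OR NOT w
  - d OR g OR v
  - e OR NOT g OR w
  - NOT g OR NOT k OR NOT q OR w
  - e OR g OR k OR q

w: True, e: True, k: True, d: True, q: False, g: True, v: True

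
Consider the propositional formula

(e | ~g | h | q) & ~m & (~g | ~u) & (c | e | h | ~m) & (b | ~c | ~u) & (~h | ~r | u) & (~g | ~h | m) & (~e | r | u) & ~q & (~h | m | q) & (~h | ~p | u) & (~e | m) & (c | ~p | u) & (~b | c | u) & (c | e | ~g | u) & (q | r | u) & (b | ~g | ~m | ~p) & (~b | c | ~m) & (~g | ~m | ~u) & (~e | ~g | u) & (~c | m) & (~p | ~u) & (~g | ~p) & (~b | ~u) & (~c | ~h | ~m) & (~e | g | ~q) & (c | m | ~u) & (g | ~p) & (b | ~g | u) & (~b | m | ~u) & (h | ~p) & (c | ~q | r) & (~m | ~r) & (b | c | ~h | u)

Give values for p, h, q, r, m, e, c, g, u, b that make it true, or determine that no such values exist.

p: False, h: False, q: False, r: True, m: False, e: False, c: False, g: False, u: False, b: False

Unit clause (~m) forces m = False.
Unit clause (~q) forces q = False.
In (~h | m | q) only ~h is left, so h = False.
In (~e | m) only ~e is left, so e = False.
In (~c | m) only ~c is left, so c = False.
In (c | m | ~u) only ~u is left, so u = False.
In (h | ~p) only ~p is left, so p = False.
In (e | ~g | h | q) only ~g is left, so g = False.
In (~b | c | u) only ~b is left, so b = False.
In (q | r | u) only r is left, so r = True.
All clauses satisfied.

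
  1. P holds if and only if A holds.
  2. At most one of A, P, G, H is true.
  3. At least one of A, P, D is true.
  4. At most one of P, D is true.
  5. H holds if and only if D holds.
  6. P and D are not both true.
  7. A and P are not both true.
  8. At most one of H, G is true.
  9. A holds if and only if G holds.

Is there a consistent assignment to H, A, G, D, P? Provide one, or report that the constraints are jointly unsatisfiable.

H = True, A = False, G = False, D = True, P = False

  (1) P=F, A=F — same ✓
  (2) {A, P, G, H}: 1 true — at most one ✓
  (3) {A, P, D}: 1 true — at least one ✓
  (4) {P, D}: 1 true — at most one ✓
  (5) H=T, D=T — same ✓
  (6) P=F, D=T — not both ✓
  (7) A=F, P=F — not both ✓
  (8) {H, G}: 1 true — at most one ✓
  (9) A=F, G=F — same ✓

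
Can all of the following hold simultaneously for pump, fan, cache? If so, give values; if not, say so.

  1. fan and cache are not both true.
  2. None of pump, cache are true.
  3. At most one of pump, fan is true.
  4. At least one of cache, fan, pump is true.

pump = False; fan = True; cache = False

  (1) fan=T, cache=F — not both ✓
  (2) {pump, cache}: 0 true — none ✓
  (3) {pump, fan}: 1 true — at most one ✓
  (4) {cache, fan, pump}: 1 true — at least one ✓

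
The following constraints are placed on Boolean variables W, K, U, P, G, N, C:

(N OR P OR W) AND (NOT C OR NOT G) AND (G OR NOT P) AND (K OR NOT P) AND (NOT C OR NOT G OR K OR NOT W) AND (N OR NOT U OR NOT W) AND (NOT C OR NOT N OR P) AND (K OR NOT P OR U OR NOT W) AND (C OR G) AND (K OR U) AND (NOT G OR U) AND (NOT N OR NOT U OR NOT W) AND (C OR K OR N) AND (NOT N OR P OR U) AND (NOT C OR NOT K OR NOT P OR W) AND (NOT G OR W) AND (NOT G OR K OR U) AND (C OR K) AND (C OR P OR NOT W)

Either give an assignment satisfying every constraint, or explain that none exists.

Try W = False:
  (NOT G OR W) forces G = False.
  (G OR NOT P) forces P = False.
  (N OR P OR W) forces N = True.
  (NOT C OR NOT N OR P) forces C = False.
  clause (C OR G) is falsified — backtrack.
So W = True.
Try K = False:
  (K OR NOT P) forces P = False.
  (K OR U) forces U = True.
  (N OR NOT U OR NOT W) forces N = True.
  clause (NOT N OR NOT U OR NOT W) is falsified — backtrack.
So K = True.
Set U = False.
  then (NOT G OR U) forces G = False.
  then (G OR NOT P) forces P = False.
  then (C OR G) forces C = True.
  then (NOT N OR P OR U) forces N = False.
All clauses satisfied.

W: True, K: True, U: False, P: False, G: False, N: False, C: True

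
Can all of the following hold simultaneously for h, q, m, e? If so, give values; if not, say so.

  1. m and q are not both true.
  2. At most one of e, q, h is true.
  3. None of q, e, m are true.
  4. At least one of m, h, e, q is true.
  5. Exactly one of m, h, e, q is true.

h: True, q: False, m: False, e: False

  (1) m=F, q=F — not both ✓
  (2) {e, q, h}: 1 true — at most one ✓
  (3) {q, e, m}: 0 true — none ✓
  (4) {m, h, e, q}: 1 true — at least one ✓
  (5) {m, h, e, q}: 1 true — exactly one ✓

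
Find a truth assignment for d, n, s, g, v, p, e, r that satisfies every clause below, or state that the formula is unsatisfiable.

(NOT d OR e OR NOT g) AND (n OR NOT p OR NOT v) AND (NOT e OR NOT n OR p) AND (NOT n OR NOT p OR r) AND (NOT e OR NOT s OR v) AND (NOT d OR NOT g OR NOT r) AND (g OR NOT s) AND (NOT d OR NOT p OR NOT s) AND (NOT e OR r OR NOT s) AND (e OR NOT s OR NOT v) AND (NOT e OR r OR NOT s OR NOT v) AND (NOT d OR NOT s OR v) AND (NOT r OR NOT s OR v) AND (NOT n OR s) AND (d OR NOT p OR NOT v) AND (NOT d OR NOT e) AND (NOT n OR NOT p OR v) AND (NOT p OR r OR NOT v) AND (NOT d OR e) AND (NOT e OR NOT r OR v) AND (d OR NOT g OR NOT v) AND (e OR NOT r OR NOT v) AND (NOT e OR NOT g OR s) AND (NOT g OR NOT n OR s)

Try d = True:
  (NOT d OR NOT e) forces e = False.
  clause (NOT d OR e) is falsified — backtrack.
So d = False.
Set n = False.
Set s = True.
  then (g OR NOT s) forces g = True.
  then (d OR NOT g OR NOT v) forces v = False.
  then (NOT e OR NOT s OR v) forces e = False.
  then (NOT r OR NOT s OR v) forces r = False.
Set p = False.
All clauses satisfied.

d: False, n: False, s: True, g: True, v: False, p: False, e: False, r: False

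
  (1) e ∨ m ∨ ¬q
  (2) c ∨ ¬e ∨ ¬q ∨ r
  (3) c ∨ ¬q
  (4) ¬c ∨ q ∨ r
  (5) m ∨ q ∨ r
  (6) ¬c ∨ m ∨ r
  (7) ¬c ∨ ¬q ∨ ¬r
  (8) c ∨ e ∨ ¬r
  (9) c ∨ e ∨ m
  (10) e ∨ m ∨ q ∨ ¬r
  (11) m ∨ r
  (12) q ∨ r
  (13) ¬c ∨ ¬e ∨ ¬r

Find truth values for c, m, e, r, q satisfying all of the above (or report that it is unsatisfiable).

Set c = False.
  then (c ∨ ¬q) forces q = False.
  then (q ∨ r) forces r = True.
  then (c ∨ e ∨ ¬r) forces e = True.
Set m = True.
All clauses satisfied.

c = False; m = True; e = True; r = True; q = False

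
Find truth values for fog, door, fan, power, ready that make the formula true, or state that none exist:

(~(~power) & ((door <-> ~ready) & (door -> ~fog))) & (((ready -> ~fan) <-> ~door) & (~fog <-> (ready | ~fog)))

fog = False; door = False; fan = False; power = True; ready = True

  ~(~power) & ((door <-> ~ready) & (door -> ~fog)) = True
    ~(~power) = True
      ~power = False
    (door <-> ~ready) & (door -> ~fog) = True
      door <-> ~ready = True
        ~ready = False
      door -> ~fog = True
        ~fog = True
  ((ready -> ~fan) <-> ~door) & (~fog <-> (ready | ~fog)) = True
    (ready -> ~fan) <-> ~door = True
      ready -> ~fan = True
        ~fan = True
      ~door = True
    ~fog <-> (ready | ~fog) = True
      ~fog = True
      ready | ~fog = True
        ~fog = True
Both conjuncts True, so the formula holds.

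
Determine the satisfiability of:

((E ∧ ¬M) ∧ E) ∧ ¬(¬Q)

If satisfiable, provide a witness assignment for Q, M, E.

Q = True, M = False, E = True

  (E ∧ ¬M) ∧ E = True
    E ∧ ¬M = True
      ¬M = True
  ¬(¬Q) = True
    ¬Q = False
Both conjuncts True, so the formula holds.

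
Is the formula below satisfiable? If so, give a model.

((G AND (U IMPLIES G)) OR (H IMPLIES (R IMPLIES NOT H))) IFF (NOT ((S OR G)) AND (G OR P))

H: True, U: False, R: True, P: False, S: True, G: False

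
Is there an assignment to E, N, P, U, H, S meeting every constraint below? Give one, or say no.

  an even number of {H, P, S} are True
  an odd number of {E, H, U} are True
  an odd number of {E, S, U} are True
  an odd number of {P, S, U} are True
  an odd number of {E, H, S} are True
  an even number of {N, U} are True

No satisfying assignment exists.

Adding constraints 1, 3, 4, 5 mod 2: every variable appears an even number of times on the left, so the left side is 0.
But the right sides sum to 1 (mod 2). 0 ≠ 1 — the system is inconsistent.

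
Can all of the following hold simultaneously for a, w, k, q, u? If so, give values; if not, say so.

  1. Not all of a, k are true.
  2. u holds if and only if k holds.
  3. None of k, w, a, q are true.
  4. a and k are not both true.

a=F; w=F; k=F; q=F; u=F

  (1) {a, k}: 0/2 true — not all ✓
  (2) u=F, k=F — same ✓
  (3) {k, w, a, q}: 0 true — none ✓
  (4) a=F, k=F — not both ✓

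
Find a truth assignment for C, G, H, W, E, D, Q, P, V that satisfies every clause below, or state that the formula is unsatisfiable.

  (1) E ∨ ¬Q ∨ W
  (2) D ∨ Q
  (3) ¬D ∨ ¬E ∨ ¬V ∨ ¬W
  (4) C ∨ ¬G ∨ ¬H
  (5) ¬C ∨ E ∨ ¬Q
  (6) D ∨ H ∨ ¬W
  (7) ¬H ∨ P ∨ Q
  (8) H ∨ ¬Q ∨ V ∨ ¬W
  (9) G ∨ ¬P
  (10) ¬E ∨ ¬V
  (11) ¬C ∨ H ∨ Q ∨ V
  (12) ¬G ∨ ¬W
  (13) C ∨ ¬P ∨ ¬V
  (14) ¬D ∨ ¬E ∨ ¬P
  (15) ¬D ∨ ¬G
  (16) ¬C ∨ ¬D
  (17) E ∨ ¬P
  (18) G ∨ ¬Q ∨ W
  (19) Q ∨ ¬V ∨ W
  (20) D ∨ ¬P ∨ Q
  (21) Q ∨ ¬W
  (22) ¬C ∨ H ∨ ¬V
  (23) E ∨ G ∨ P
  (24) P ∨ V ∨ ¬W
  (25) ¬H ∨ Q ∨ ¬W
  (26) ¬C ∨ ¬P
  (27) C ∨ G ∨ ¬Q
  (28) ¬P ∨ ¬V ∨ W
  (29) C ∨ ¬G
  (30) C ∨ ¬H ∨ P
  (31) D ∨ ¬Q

C = False, G = False, H = False, W = False, E = True, D = True, Q = False, P = False, V = False

Try C = True:
  (¬C ∨ ¬D) forces D = False.
  (D ∨ Q) forces Q = True.
  clause (D ∨ ¬Q) is falsified — backtrack.
So C = False.
  then (C ∨ ¬G) forces G = False.
  then (G ∨ ¬P) forces P = False.
  then (E ∨ G ∨ P) forces E = True.
  then (C ∨ G ∨ ¬Q) forces Q = False.
  then (C ∨ ¬H ∨ P) forces H = False.
  then (D ∨ Q) forces D = True.
  then (¬E ∨ ¬V) forces V = False.
  then (Q ∨ ¬W) forces W = False.
All clauses satisfied.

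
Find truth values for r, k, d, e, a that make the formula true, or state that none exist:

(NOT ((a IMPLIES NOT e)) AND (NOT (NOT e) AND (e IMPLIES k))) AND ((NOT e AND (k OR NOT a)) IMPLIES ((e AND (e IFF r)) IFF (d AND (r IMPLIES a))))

r = False; k = True; d = True; e = True; a = True

  NOT ((a IMPLIES NOT e)) AND (NOT (NOT e) AND (e IMPLIES k)) = True
    NOT ((a IMPLIES NOT e)) = True
      a IMPLIES NOT e = False
        NOT e = False
    NOT (NOT e) AND (e IMPLIES k) = True
      NOT (NOT e) = True
        NOT e = False
      e IMPLIES k = True
  (NOT e AND (k OR NOT a)) IMPLIES ((e AND (e IFF r)) IFF (d AND (r IMPLIES a))) = True
    NOT e AND (k OR NOT a) = False
      NOT e = False
      k OR NOT a = True
        NOT a = False
    (e AND (e IFF r)) IFF (d AND (r IMPLIES a)) = False
      e AND (e IFF r) = False
        e IFF r = False
      d AND (r IMPLIES a) = True
        r IMPLIES a = True
Both conjuncts True, so the formula holds.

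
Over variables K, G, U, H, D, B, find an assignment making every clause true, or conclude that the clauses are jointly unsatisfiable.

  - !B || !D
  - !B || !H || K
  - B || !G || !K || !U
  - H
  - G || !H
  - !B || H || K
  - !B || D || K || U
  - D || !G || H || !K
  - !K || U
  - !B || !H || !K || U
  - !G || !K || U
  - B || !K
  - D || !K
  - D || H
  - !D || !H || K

Unit clause (H) forces H = True.
In (G || !H) only G is left, so G = True.
Try K = True:
  (!K || U) forces U = True.
  (B || !G || !K || !U) forces B = True.
  (!B || !D) forces D = False.
  clause (D || !K) is falsified — backtrack.
So K = False.
  then (!B || !H || K) forces B = False.
  then (!D || !H || K) forces D = False.
Set U = False.
All clauses satisfied.

K: False; G: True; U: False; H: True; D: False; B: False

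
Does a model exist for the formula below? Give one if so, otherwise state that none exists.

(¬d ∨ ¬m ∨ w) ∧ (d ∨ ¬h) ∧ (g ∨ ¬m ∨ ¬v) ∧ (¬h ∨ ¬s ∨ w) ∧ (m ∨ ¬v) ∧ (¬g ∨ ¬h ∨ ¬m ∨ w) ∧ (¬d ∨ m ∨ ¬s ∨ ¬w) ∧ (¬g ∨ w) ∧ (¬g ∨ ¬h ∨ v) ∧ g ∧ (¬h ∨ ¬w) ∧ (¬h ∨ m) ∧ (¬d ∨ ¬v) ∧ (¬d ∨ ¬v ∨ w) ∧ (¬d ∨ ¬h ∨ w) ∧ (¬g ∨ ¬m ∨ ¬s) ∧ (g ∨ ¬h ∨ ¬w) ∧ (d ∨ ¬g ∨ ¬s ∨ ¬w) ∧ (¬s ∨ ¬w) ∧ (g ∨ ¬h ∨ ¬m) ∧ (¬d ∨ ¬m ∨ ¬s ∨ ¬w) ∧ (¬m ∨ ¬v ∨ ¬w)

Unit clause (g) forces g = True.
In (¬g ∨ w) only w is left, so w = True.
In (¬h ∨ ¬w) only ¬h is left, so h = False.
In (¬s ∨ ¬w) only ¬s is left, so s = False.
Set v = False.
Set d = True.
Set m = False.
All clauses satisfied.

v = False, d = True, w = True, h = False, s = False, m = False, g = True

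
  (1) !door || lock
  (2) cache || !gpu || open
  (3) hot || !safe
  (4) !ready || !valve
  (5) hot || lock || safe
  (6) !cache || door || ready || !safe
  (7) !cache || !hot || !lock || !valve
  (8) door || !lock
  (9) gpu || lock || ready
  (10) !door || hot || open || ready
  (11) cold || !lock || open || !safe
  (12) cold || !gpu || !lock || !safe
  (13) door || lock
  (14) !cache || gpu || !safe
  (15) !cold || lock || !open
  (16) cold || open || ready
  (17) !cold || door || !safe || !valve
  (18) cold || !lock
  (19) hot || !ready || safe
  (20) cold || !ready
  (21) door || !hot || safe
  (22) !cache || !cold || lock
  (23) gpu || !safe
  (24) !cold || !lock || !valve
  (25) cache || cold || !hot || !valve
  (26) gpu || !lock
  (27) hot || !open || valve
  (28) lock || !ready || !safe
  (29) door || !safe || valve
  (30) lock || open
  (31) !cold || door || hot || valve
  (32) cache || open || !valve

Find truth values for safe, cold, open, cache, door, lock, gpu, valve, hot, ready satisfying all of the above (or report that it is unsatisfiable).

Set safe = True.
  then (hot || !safe) forces hot = True.
  then (gpu || !safe) forces gpu = True.
Try cold = False:
  (cold || !gpu || !lock || !safe) forces lock = False.
  (!door || lock) forces door = False.
  clause (door || lock) is falsified — backtrack.
So cold = True.
Set open = True.
  then (!cold || lock || !open) forces lock = True.
  then (!cold || !lock || !valve) forces valve = False.
  then (door || !safe || valve) forces door = True.
Set cache = False.
Set ready = False.
All clauses satisfied.

safe = True, cold = True, open = True, cache = False, door = True, lock = True, gpu = True, valve = False, hot = True, ready = False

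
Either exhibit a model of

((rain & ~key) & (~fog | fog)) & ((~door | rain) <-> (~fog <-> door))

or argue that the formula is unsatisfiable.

fog: False; door: True; key: False; rain: True

  (rain & ~key) & (~fog | fog) = True
    rain & ~key = True
      ~key = True
    ~fog | fog = True
      ~fog = True
  (~door | rain) <-> (~fog <-> door) = True
    ~door | rain = True
      ~door = False
    ~fog <-> door = True
      ~fog = True
Both conjuncts True, so the formula holds.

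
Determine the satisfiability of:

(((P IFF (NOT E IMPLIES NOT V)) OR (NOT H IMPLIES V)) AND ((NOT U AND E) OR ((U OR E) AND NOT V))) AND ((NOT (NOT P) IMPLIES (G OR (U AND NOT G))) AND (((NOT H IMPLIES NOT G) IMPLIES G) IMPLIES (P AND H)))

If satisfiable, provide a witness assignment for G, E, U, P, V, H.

G: True, E: True, U: False, P: True, V: False, H: True

  ((P IFF (NOT E IMPLIES NOT V)) OR (NOT H IMPLIES V)) AND ((NOT U AND E) OR ((U OR E) AND NOT V)) = True
    (P IFF (NOT E IMPLIES NOT V)) OR (NOT H IMPLIES V) = True
      P IFF (NOT E IMPLIES NOT V) = True
        NOT E IMPLIES NOT V = True
          NOT E = False
          NOT V = True
      NOT H IMPLIES V = True
        NOT H = False
    (NOT U AND E) OR ((U OR E) AND NOT V) = True
      NOT U AND E = True
        NOT U = True
      (U OR E) AND NOT V = True
        U OR E = True
        NOT V = True
  (NOT (NOT P) IMPLIES (G OR (U AND NOT G))) AND (((NOT H IMPLIES NOT G) IMPLIES G) IMPLIES (P AND H)) = True
    NOT (NOT P) IMPLIES (G OR (U AND NOT G)) = True
      NOT (NOT P) = True
        NOT P = False
      G OR (U AND NOT G) = True
        U AND NOT G = False
          NOT G = False
    ((NOT H IMPLIES NOT G) IMPLIES G) IMPLIES (P AND H) = True
      (NOT H IMPLIES NOT G) IMPLIES G = True
        NOT H IMPLIES NOT G = True
          NOT H = False
          NOT G = False
      P AND H = True
Both conjuncts True, so the formula holds.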